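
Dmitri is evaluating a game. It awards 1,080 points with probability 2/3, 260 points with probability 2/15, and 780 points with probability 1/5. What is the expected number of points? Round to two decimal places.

EV = 2/3 × 1080 + 2/15 × 260 + 1/5 × 780 = 720 + 34.6667 + 156 = 910.6667

910.67 points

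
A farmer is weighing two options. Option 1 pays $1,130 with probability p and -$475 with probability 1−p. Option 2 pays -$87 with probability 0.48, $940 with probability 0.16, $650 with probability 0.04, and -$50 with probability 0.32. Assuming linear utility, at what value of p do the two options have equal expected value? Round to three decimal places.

EV(Option 2) = 0.48 × (-87) + 0.16 × 940 + 0.04 × 650 + 0.32 × (-50) = -41.76 + 150.4 + 26 − 16 = 118.64
p·1130 + (1−p)·(-475) = 118.64
1605p − 475 = 118.64
p = (118.64 + 475) / 1605

p = 0.370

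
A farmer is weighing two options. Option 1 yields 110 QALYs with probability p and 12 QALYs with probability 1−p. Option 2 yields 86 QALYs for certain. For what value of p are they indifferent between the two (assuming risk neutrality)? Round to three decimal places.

p = 0.755

p·110 + (1−p)·12 = 86
98p + 12 = 86
p = (86 − 12) / 98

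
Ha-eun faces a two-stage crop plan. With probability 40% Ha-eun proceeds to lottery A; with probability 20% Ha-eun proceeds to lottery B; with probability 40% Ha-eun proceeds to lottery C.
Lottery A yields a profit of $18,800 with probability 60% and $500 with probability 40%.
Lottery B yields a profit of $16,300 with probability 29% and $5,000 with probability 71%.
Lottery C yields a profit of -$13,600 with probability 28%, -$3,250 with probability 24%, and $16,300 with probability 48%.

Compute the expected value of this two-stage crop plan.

EV(A) = 0.6 × 18800 + 0.4 × 500 = 11280 + 200 = 11480
EV(B) = 0.29 × 16300 + 0.71 × 5000 = 4727 + 3550 = 8277
EV(C) = 0.28 × (-13600) + 0.24 × (-3250) + 0.48 × 16300 = -3808 − 780 + 7824 = 3236
Overall = 0.4 × 11480 + 0.2 × 8277 + 0.4 × 3236 = 4592 + 1655.4 + 1294.4 = 7541.8

$7,541.80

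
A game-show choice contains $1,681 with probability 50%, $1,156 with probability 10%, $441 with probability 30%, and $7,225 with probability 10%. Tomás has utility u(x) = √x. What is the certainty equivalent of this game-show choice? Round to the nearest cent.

E[u] = 0.5·√1681 + 0.1·√1156 + 0.3·√441 + 0.1·√7225 = 0.5·41 + 0.1·34 + 0.3·21 + 0.1·85 = 38.7
CE = (38.7)² = 1497.69

$1,497.69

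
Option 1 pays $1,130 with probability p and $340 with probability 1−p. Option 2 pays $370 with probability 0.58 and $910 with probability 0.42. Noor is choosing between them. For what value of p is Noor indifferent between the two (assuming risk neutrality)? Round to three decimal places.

EV(Option 2) = 0.58 × 370 + 0.42 × 910 = 214.6 + 382.2 = 596.8
p·1130 + (1−p)·340 = 596.8
790p + 340 = 596.8
p = (596.8 − 340) / 790

p = 0.325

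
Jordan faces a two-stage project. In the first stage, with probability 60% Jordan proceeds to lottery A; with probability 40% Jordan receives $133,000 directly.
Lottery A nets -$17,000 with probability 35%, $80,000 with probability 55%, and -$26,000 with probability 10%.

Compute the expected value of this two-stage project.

EV(A) = 0.35 × (-17000) + 0.55 × 80000 + 0.1 × (-26000) = -5950 + 44000 − 2600 = 35450
Branch B: 133000 (certain)
Overall = 0.6 × 35450 + 0.4 × 133000 = 21270 + 53200 = 74470

$74,470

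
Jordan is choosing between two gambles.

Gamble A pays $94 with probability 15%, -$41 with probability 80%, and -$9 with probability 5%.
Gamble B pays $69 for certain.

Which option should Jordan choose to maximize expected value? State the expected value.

Gamble A = 0.15 × 94 + 0.8 × (-41) + 0.05 × (-9) = 14.1 − 32.8 − 0.45 = -19.15
Gamble B: 69 (certain)

Gamble B ($69)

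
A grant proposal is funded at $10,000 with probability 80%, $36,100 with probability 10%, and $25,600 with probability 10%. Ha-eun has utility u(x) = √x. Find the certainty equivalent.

$13,225

E[u] = 0.8·√10000 + 0.1·√36100 + 0.1·√25600 = 0.8·100 + 0.1·190 + 0.1·160 = 115
CE = (115)² = 13225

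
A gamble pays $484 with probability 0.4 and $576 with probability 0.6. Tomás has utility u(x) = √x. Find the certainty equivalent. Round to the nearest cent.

$538.24

E[u] = 0.4·√484 + 0.6·√576 = 0.4·22 + 0.6·24 = 23.2
CE = (23.2)² = 538.24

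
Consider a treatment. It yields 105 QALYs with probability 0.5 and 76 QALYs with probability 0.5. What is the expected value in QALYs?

EV = 0.5 × 105 + 0.5 × 76 = 52.5 + 38 = 90.5

90.5 QALYs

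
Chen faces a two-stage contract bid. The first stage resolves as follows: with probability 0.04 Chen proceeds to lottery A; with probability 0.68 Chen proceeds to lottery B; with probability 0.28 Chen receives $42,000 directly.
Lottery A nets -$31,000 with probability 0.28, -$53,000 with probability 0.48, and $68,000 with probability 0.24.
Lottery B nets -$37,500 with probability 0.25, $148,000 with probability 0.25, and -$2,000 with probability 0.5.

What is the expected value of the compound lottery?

$29,153

EV(A) = 0.28 × (-31000) + 0.48 × (-53000) + 0.24 × 68000 = -8680 − 25440 + 16320 = -17800
EV(B) = 0.25 × (-37500) + 0.25 × 148000 + 0.5 × (-2000) = -9375 + 37000 − 1000 = 26625
Branch C: 42000 (certain)
Overall = 0.04 × (-17800) + 0.68 × 26625 + 0.28 × 42000 = -712 + 18105 + 11760 = 29153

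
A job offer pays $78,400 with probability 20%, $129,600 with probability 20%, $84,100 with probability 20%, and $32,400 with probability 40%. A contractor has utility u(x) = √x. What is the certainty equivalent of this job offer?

$66,564

E[u] = 0.2·√78400 + 0.2·√129600 + 0.2·√84100 + 0.4·√32400 = 0.2·280 + 0.2·360 + 0.2·290 + 0.4·180 = 258
CE = (258)² = 66564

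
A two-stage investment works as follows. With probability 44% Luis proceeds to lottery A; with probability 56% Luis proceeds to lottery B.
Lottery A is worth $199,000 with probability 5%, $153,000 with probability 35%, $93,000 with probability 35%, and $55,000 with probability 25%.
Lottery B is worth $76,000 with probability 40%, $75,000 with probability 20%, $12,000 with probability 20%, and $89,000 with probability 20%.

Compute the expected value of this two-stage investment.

$85,048

EV(A) = 0.05 × 199000 + 0.35 × 153000 + 0.35 × 93000 + 0.25 × 55000 = 9950 + 53550 + 32550 + 13750 = 109800
EV(B) = 0.4 × 76000 + 0.2 × 75000 + 0.2 × 12000 + 0.2 × 89000 = 30400 + 15000 + 2400 + 17800 = 65600
Overall = 0.44 × 109800 + 0.56 × 65600 = 48312 + 36736 = 85048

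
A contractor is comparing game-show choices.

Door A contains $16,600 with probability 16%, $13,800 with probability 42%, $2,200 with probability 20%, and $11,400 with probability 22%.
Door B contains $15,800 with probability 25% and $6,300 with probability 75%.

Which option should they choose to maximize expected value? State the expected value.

Door A ($11,400)

Door A = 0.16 × 16600 + 0.42 × 13800 + 0.2 × 2200 + 0.22 × 11400 = 2656 + 5796 + 440 + 2508 = 11400
Door B = 0.25 × 15800 + 0.75 × 6300 = 3950 + 4725 = 8675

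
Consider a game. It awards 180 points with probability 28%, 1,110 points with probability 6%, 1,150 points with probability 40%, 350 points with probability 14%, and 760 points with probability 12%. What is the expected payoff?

717.2 points

EV = 0.28 × 180 + 0.06 × 1110 + 0.4 × 1150 + 0.14 × 350 + 0.12 × 760 = 50.4 + 66.6 + 460 + 49 + 91.2 = 717.2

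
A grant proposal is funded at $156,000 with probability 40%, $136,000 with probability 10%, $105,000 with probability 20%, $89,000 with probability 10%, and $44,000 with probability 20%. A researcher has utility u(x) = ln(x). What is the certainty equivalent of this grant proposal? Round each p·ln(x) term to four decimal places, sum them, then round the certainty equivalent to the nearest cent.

E[u] = 0.4·ln(156000) + 0.1·ln(136000) + 0.2·ln(105000) + 0.1·ln(89000) + 0.2·ln(44000) = 4.7830 + 1.1820 + 2.3123 + 1.1396 + 2.1384 = 11.5553
CE = e^11.5553 ≈ 104328.52

$104,328.52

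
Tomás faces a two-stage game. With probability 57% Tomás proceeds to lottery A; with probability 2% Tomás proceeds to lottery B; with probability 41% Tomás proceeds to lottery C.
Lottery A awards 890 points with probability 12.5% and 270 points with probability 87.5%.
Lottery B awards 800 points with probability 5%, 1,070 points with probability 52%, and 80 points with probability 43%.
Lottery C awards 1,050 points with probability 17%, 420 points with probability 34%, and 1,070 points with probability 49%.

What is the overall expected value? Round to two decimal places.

EV(A) = 0.125 × 890 + 0.875 × 270 = 111.25 + 236.25 = 347.5
EV(B) = 0.05 × 800 + 0.52 × 1070 + 0.43 × 80 = 40 + 556.4 + 34.4 = 630.8
EV(C) = 0.17 × 1050 + 0.34 × 420 + 0.49 × 1070 = 178.5 + 142.8 + 524.3 = 845.6
Overall = 0.57 × 347.5 + 0.02 × 630.8 + 0.41 × 845.6 = 198.075 + 12.616 + 346.696 = 557.387

557.39 points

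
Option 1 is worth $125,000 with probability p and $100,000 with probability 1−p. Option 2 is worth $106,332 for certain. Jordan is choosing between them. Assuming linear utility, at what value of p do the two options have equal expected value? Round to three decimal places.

p = 0.253

p·125000 + (1−p)·100000 = 106332
25000p + 100000 = 106332
p = (106332 − 100000) / 25000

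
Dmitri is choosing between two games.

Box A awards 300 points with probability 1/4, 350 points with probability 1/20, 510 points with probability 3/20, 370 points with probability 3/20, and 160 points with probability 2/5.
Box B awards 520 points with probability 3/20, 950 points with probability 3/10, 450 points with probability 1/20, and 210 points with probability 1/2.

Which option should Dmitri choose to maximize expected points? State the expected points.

Box B (490.5 points)

Box A = 1/4 × 300 + 1/20 × 350 + 3/20 × 510 + 3/20 × 370 + 2/5 × 160 = 75 + 17.5 + 76.5 + 55.5 + 64 = 288.5
Box B = 3/20 × 520 + 3/10 × 950 + 1/20 × 450 + 1/2 × 210 = 78 + 285 + 22.5 + 105 = 490.5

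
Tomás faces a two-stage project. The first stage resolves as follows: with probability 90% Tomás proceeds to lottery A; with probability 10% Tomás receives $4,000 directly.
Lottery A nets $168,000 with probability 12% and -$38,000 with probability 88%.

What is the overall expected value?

EV(A) = 0.12 × 168000 + 0.88 × (-38000) = 20160 − 33440 = -13280
Branch B: 4000 (certain)
Overall = 0.9 × (-13280) + 0.1 × 4000 = -11952 + 400 = -11552

-$11,552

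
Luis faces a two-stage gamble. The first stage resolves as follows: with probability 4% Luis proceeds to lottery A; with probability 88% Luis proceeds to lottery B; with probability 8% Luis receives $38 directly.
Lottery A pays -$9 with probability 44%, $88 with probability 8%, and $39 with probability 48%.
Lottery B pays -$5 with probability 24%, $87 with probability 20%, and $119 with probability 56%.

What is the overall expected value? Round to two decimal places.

$76.81

EV(A) = 0.44 × (-9) + 0.08 × 88 + 0.48 × 39 = -3.96 + 7.04 + 18.72 = 21.8
EV(B) = 0.24 × (-5) + 0.2 × 87 + 0.56 × 119 = -1.2 + 17.4 + 66.64 = 82.84
Branch C: 38 (certain)
Overall = 0.04 × 21.8 + 0.88 × 82.84 + 0.08 × 38 = 0.872 + 72.8992 + 3.04 = 76.8112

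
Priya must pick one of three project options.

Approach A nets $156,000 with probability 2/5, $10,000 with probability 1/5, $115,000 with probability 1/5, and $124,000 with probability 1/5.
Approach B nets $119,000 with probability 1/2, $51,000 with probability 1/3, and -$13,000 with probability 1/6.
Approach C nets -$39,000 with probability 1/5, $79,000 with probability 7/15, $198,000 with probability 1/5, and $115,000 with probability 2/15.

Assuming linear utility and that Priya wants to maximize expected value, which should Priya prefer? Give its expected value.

Approach A ($112,200)

Approach A = 2/5 × 156000 + 1/5 × 10000 + 1/5 × 115000 + 1/5 × 124000 = 62400 + 2000 + 23000 + 24800 = 112200
Approach B = 1/2 × 119000 + 1/3 × 51000 + 1/6 × (-13000) = 59500 + 17000 − 2166.6667 = 74333.3333
Approach C = 1/5 × (-39000) + 7/15 × 79000 + 1/5 × 198000 + 2/15 × 115000 = -7800 + 36866.6667 + 39600 + 15333.3333 = 84000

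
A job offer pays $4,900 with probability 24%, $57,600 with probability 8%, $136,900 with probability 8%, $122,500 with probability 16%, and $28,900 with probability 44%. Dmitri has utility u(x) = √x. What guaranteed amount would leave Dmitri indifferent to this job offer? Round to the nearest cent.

$38,572.96

E[u] = 0.24·√4900 + 0.08·√57600 + 0.08·√136900 + 0.16·√122500 + 0.44·√28900 = 0.24·70 + 0.08·240 + 0.08·370 + 0.16·350 + 0.44·170 = 196.4
CE = (196.4)² = 38572.96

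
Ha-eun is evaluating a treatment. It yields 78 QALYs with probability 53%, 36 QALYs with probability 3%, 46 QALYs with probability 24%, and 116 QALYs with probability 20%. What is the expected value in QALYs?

76.66 QALYs

EV = 0.53 × 78 + 0.03 × 36 + 0.24 × 46 + 0.2 × 116 = 41.34 + 1.08 + 11.04 + 23.2 = 76.66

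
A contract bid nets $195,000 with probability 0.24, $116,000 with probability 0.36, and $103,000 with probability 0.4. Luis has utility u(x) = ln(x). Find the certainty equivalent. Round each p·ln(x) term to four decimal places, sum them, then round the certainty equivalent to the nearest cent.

E[u] = 0.24·ln(195000) + 0.36·ln(116000) + 0.4·ln(103000) = 2.9234 + 4.1981 + 4.6170 = 11.7385
CE = e^11.7385 ≈ 125304.24

$125,304.24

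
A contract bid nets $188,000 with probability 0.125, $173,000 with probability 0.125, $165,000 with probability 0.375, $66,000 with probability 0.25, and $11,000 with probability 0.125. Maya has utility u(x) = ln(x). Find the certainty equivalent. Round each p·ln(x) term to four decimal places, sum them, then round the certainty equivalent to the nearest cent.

E[u] = 0.125·ln(188000) + 0.125·ln(173000) + 0.375·ln(165000) + 0.25·ln(66000) + 0.125·ln(11000) = 1.5180 + 1.5076 + 4.5051 + 2.7744 + 1.1632 = 11.4683
CE = e^11.4683 ≈ 95635.56

$95,635.56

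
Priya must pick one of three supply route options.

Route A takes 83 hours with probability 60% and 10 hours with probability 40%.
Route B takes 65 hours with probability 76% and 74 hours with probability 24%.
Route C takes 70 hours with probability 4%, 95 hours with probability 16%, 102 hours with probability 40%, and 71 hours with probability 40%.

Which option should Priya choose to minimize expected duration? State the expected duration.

Route A = 0.6 × 83 + 0.4 × 10 = 49.8 + 4 = 53.8
Route B = 0.76 × 65 + 0.24 × 74 = 49.4 + 17.76 = 67.16
Route C = 0.04 × 70 + 0.16 × 95 + 0.4 × 102 + 0.4 × 71 = 2.8 + 15.2 + 40.8 + 28.4 = 87.2

Route A (53.8 hours)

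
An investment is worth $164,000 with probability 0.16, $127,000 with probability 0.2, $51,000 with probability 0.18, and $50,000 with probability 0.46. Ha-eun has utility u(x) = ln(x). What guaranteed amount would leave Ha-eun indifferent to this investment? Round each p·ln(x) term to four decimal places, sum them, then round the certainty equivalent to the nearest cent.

E[u] = 0.16·ln(164000) + 0.2·ln(127000) + 0.18·ln(51000) + 0.46·ln(50000) = 1.9212 + 2.3504 + 1.9511 + 4.9771 = 11.1998
CE = e^11.1998 ≈ 73115.82

$73,115.82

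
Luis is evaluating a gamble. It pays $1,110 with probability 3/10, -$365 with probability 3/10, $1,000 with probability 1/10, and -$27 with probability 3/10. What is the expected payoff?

EV = 3/10 × 1110 + 3/10 × (-365) + 1/10 × 1000 + 3/10 × (-27) = 333 − 109.5 + 100 − 8.1 = 315.4

$315.40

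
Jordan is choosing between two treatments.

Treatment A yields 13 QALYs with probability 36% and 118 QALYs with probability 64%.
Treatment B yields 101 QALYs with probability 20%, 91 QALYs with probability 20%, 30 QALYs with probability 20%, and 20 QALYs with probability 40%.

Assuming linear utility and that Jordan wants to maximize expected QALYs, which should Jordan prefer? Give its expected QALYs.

Treatment A (80.2 QALYs)

Treatment A = 0.36 × 13 + 0.64 × 118 = 4.68 + 75.52 = 80.2
Treatment B = 0.2 × 101 + 0.2 × 91 + 0.2 × 30 + 0.4 × 20 = 20.2 + 18.2 + 6 + 8 = 52.4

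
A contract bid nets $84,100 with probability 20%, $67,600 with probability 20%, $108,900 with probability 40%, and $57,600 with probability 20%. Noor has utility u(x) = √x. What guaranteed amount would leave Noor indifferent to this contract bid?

$84,100

E[u] = 0.2·√84100 + 0.2·√67600 + 0.4·√108900 + 0.2·√57600 = 0.2·290 + 0.2·260 + 0.4·330 + 0.2·240 = 290
CE = (290)² = 84100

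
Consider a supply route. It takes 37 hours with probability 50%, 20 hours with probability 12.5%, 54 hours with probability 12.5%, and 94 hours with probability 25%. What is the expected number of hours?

51.25 hours

EV = 0.5 × 37 + 0.125 × 20 + 0.125 × 54 + 0.25 × 94 = 18.5 + 2.5 + 6.75 + 23.5 = 51.25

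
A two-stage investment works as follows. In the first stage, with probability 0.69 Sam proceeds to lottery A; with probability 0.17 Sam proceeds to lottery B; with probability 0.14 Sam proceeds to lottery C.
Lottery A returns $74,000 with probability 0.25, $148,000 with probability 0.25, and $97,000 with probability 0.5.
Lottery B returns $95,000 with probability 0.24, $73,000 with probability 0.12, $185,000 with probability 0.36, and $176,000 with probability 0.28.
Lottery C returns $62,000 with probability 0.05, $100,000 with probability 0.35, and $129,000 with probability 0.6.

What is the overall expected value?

EV(A) = 0.25 × 74000 + 0.25 × 148000 + 0.5 × 97000 = 18500 + 37000 + 48500 = 104000
EV(B) = 0.24 × 95000 + 0.12 × 73000 + 0.36 × 185000 + 0.28 × 176000 = 22800 + 8760 + 66600 + 49280 = 147440
EV(C) = 0.05 × 62000 + 0.35 × 100000 + 0.6 × 129000 = 3100 + 35000 + 77400 = 115500
Overall = 0.69 × 104000 + 0.17 × 147440 + 0.14 × 115500 = 71760 + 25064.8 + 16170 = 112994.8

$112,994.80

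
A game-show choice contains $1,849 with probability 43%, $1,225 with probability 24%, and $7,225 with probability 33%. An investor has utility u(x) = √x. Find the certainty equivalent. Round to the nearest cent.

$3,018.40

E[u] = 0.43·√1849 + 0.24·√1225 + 0.33·√7225 = 0.43·43 + 0.24·35 + 0.33·85 = 54.94
CE = (54.94)² = 3018.4036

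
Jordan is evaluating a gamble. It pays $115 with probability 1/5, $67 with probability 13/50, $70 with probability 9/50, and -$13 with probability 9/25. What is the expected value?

$48.34

EV = 1/5 × 115 + 13/50 × 67 + 9/50 × 70 + 9/25 × (-13) = 23 + 17.42 + 12.6 − 4.68 = 48.34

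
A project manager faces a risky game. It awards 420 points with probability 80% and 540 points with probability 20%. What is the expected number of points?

EV = 0.8 × 420 + 0.2 × 540 = 336 + 108 = 444

444 points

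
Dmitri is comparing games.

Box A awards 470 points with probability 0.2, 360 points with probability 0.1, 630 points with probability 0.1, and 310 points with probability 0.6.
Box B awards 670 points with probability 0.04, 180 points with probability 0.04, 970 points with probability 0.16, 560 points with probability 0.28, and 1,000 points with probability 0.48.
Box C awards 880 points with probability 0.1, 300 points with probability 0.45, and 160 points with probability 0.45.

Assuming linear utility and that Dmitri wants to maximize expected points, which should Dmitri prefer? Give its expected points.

Box B (826 points)

Box A = 0.2 × 470 + 0.1 × 360 + 0.1 × 630 + 0.6 × 310 = 94 + 36 + 63 + 186 = 379
Box B = 0.04 × 670 + 0.04 × 180 + 0.16 × 970 + 0.28 × 560 + 0.48 × 1000 = 26.8 + 7.2 + 155.2 + 156.8 + 480 = 826
Box C = 0.1 × 880 + 0.45 × 300 + 0.45 × 160 = 88 + 135 + 72 = 295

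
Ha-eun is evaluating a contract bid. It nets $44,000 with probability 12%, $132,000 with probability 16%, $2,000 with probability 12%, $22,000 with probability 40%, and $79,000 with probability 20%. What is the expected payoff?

$51,240

EV = 0.12 × 44000 + 0.16 × 132000 + 0.12 × 2000 + 0.4 × 22000 + 0.2 × 79000 = 5280 + 21120 + 240 + 8800 + 15800 = 51240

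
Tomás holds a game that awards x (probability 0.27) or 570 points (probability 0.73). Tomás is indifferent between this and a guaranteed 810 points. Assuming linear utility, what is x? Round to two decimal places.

x = 1458.89 points

0.27·x + 0.73·570 = 810
0.27·x = 810 − 416.1 = 393.9
x = 393.9 / 0.27 = 1458.8889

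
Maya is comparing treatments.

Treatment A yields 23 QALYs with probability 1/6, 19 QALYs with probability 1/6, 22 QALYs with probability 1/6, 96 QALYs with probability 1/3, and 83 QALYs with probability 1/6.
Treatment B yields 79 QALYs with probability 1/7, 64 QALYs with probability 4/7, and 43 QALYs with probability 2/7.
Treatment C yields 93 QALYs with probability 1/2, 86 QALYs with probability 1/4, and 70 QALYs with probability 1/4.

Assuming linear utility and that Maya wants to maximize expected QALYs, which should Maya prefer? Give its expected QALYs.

Treatment C (85.5 QALYs)

Treatment A = 1/6 × 23 + 1/6 × 19 + 1/6 × 22 + 1/3 × 96 + 1/6 × 83 = 3.8333 + 3.1667 + 3.6667 + 32 + 13.8333 = 56.5
Treatment B = 1/7 × 79 + 4/7 × 64 + 2/7 × 43 = 11.2857 + 36.5714 + 12.2857 = 60.1429
Treatment C = 1/2 × 93 + 1/4 × 86 + 1/4 × 70 = 46.5 + 21.5 + 17.5 = 85.5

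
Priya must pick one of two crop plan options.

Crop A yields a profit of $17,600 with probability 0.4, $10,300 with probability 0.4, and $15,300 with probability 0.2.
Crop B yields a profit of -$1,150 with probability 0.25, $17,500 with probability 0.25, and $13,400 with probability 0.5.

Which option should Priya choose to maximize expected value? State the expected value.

Crop A = 0.4 × 17600 + 0.4 × 10300 + 0.2 × 15300 = 7040 + 4120 + 3060 = 14220
Crop B = 0.25 × (-1150) + 0.25 × 17500 + 0.5 × 13400 = -287.5 + 4375 + 6700 = 10787.5

Crop A ($14,220)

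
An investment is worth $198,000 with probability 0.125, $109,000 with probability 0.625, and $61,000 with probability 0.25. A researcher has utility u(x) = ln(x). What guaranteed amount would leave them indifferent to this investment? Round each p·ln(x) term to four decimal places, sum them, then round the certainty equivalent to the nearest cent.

$101,579.80

E[u] = 0.125·ln(198000) + 0.625·ln(109000) + 0.25·ln(61000) = 1.5245 + 7.2494 + 2.7547 = 11.5286
CE = e^11.5286 ≈ 101579.80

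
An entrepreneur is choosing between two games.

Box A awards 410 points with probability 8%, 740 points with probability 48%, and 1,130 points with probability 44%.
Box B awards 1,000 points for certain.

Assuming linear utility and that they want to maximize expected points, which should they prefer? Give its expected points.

Box A = 0.08 × 410 + 0.48 × 740 + 0.44 × 1130 = 32.8 + 355.2 + 497.2 = 885.2
Box B: 1000 (certain)

Box B (1,000 points)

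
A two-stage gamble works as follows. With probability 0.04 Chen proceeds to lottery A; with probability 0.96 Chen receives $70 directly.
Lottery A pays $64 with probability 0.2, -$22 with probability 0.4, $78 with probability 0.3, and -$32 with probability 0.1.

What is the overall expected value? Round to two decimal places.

EV(A) = 0.2 × 64 + 0.4 × (-22) + 0.3 × 78 + 0.1 × (-32) = 12.8 − 8.8 + 23.4 − 3.2 = 24.2
Branch B: 70 (certain)
Overall = 0.04 × 24.2 + 0.96 × 70 = 0.968 + 67.2 = 68.168

$68.17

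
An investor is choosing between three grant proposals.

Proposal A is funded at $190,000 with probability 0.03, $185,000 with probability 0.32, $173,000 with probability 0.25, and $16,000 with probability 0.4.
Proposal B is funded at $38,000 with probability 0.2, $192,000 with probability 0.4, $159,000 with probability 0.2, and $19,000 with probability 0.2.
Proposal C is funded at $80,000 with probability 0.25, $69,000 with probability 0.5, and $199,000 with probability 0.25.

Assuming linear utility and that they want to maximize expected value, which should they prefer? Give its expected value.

Proposal B ($120,000)

Proposal A = 0.03 × 190000 + 0.32 × 185000 + 0.25 × 173000 + 0.4 × 16000 = 5700 + 59200 + 43250 + 6400 = 114550
Proposal B = 0.2 × 38000 + 0.4 × 192000 + 0.2 × 159000 + 0.2 × 19000 = 7600 + 76800 + 31800 + 3800 = 120000
Proposal C = 0.25 × 80000 + 0.5 × 69000 + 0.25 × 199000 = 20000 + 34500 + 49750 = 104250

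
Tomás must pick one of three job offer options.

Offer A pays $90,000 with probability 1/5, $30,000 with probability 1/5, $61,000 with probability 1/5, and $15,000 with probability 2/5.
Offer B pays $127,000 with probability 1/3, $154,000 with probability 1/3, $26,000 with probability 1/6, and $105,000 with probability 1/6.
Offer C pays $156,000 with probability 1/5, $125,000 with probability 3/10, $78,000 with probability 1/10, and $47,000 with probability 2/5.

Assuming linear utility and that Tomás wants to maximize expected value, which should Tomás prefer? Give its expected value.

Offer B ($115,500)

Offer A = 1/5 × 90000 + 1/5 × 30000 + 1/5 × 61000 + 2/5 × 15000 = 18000 + 6000 + 12200 + 6000 = 42200
Offer B = 1/3 × 127000 + 1/3 × 154000 + 1/6 × 26000 + 1/6 × 105000 = 42333.3333 + 51333.3333 + 4333.3333 + 17500 = 115500
Offer C = 1/5 × 156000 + 3/10 × 125000 + 1/10 × 78000 + 2/5 × 47000 = 31200 + 37500 + 7800 + 18800 = 95300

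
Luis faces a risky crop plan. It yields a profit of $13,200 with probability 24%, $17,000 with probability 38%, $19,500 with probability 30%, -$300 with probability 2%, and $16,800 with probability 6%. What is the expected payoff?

$16,480

EV = 0.24 × 13200 + 0.38 × 17000 + 0.3 × 19500 + 0.02 × (-300) + 0.06 × 16800 = 3168 + 6460 + 5850 − 6 + 1008 = 16480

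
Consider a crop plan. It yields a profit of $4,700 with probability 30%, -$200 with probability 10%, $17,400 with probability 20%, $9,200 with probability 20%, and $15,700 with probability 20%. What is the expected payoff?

$9,850

EV = 0.3 × 4700 + 0.1 × (-200) + 0.2 × 17400 + 0.2 × 9200 + 0.2 × 15700 = 1410 − 20 + 3480 + 1840 + 3140 = 9850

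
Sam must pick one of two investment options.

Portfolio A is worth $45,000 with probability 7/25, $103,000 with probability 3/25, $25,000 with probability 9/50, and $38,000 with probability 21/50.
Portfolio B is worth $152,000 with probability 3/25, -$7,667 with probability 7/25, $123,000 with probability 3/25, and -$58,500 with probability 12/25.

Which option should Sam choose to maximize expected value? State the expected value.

Portfolio A ($45,420)

Portfolio A = 7/25 × 45000 + 3/25 × 103000 + 9/50 × 25000 + 21/50 × 38000 = 12600 + 12360 + 4500 + 15960 = 45420
Portfolio B = 3/25 × 152000 + 7/25 × (-7667) + 3/25 × 123000 + 12/25 × (-58500) = 18240 − 2146.76 + 14760 − 28080 = 2773.24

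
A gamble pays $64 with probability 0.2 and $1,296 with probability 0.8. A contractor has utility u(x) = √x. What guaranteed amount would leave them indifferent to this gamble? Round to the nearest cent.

E[u] = 0.2·√64 + 0.8·√1296 = 0.2·8 + 0.8·36 = 30.4
CE = (30.4)² = 924.16

$924.16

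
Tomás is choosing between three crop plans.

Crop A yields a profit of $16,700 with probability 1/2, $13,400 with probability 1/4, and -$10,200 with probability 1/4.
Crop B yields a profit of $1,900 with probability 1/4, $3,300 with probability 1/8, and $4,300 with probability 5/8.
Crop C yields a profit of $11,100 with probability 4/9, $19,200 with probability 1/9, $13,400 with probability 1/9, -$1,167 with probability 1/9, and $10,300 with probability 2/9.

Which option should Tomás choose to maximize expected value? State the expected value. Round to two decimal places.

Crop A = 1/2 × 16700 + 1/4 × 13400 + 1/4 × (-10200) = 8350 + 3350 − 2550 = 9150
Crop B = 1/4 × 1900 + 1/8 × 3300 + 5/8 × 4300 = 475 + 412.5 + 2687.5 = 3575
Crop C = 4/9 × 11100 + 1/9 × 19200 + 1/9 × 13400 + 1/9 × (-1167) + 2/9 × 10300 = 4933.3333 + 2133.3333 + 1488.8889 − 129.6667 + 2288.8889 = 10714.7778

Crop C ($10,714.78)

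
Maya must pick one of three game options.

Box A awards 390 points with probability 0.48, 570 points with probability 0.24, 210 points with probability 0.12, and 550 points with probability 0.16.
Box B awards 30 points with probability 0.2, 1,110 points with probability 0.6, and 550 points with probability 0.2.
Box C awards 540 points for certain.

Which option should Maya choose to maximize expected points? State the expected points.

Box A = 0.48 × 390 + 0.24 × 570 + 0.12 × 210 + 0.16 × 550 = 187.2 + 136.8 + 25.2 + 88 = 437.2
Box B = 0.2 × 30 + 0.6 × 1110 + 0.2 × 550 = 6 + 666 + 110 = 782
Box C: 540 (certain)

Box B (782 points)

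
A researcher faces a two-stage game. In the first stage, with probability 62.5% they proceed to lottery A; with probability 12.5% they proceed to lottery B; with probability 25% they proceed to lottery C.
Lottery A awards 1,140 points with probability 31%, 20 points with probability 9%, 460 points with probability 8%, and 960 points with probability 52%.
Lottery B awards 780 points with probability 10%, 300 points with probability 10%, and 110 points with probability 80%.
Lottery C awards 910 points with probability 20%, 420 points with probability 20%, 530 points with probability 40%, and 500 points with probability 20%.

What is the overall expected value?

EV(A) = 0.31 × 1140 + 0.09 × 20 + 0.08 × 460 + 0.52 × 960 = 353.4 + 1.8 + 36.8 + 499.2 = 891.2
EV(B) = 0.1 × 780 + 0.1 × 300 + 0.8 × 110 = 78 + 30 + 88 = 196
EV(C) = 0.2 × 910 + 0.2 × 420 + 0.4 × 530 + 0.2 × 500 = 182 + 84 + 212 + 100 = 578
Overall = 0.625 × 891.2 + 0.125 × 196 + 0.25 × 578 = 557 + 24.5 + 144.5 = 726

726 points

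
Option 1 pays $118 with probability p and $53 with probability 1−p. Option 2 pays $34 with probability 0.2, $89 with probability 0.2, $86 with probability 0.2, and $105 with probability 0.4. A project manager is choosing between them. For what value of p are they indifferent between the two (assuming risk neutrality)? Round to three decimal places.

EV(Option 2) = 0.2 × 34 + 0.2 × 89 + 0.2 × 86 + 0.4 × 105 = 6.8 + 17.8 + 17.2 + 42 = 83.8
p·118 + (1−p)·53 = 83.8
65p + 53 = 83.8
p = (83.8 − 53) / 65

p = 0.474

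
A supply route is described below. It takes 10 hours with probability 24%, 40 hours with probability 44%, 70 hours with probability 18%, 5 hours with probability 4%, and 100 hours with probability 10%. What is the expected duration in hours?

EV = 0.24 × 10 + 0.44 × 40 + 0.18 × 70 + 0.04 × 5 + 0.1 × 100 = 2.4 + 17.6 + 12.6 + 0.2 + 10 = 42.8

42.8 hours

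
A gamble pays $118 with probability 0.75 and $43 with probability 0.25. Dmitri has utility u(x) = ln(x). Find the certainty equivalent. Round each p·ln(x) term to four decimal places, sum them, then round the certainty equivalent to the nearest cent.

$91.68

E[u] = 0.75·ln(118) + 0.25·ln(43) = 3.5780 + 0.9403 = 4.5183
CE = e^4.5183 ≈ 91.68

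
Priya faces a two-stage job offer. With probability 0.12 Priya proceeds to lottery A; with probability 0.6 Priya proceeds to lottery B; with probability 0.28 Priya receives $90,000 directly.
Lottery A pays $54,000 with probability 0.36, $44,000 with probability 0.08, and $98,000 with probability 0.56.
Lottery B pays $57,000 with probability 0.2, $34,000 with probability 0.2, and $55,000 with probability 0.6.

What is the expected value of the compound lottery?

$65,260.80

EV(A) = 0.36 × 54000 + 0.08 × 44000 + 0.56 × 98000 = 19440 + 3520 + 54880 = 77840
EV(B) = 0.2 × 57000 + 0.2 × 34000 + 0.6 × 55000 = 11400 + 6800 + 33000 = 51200
Branch C: 90000 (certain)
Overall = 0.12 × 77840 + 0.6 × 51200 + 0.28 × 90000 = 9340.8 + 30720 + 25200 = 65260.8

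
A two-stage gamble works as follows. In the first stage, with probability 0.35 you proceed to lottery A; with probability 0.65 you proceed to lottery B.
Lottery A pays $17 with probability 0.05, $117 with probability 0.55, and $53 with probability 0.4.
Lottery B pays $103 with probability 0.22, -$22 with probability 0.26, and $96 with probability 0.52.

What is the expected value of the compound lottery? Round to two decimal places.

$73.70

EV(A) = 0.05 × 17 + 0.55 × 117 + 0.4 × 53 = 0.85 + 64.35 + 21.2 = 86.4
EV(B) = 0.22 × 103 + 0.26 × (-22) + 0.52 × 96 = 22.66 − 5.72 + 49.92 = 66.86
Overall = 0.35 × 86.4 + 0.65 × 66.86 = 30.24 + 43.459 = 73.699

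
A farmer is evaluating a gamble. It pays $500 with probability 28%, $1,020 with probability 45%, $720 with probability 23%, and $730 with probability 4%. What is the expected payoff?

EV = 0.28 × 500 + 0.45 × 1020 + 0.23 × 720 + 0.04 × 730 = 140 + 459 + 165.6 + 29.2 = 793.8

$793.80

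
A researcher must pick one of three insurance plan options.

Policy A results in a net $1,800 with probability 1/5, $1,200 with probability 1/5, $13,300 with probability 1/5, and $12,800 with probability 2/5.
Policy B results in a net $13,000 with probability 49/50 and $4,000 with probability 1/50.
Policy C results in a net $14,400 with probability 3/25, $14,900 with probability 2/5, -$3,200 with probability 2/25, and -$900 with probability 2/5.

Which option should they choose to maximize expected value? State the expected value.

Policy B ($12,820)

Policy A = 1/5 × 1800 + 1/5 × 1200 + 1/5 × 13300 + 2/5 × 12800 = 360 + 240 + 2660 + 5120 = 8380
Policy B = 49/50 × 13000 + 1/50 × 4000 = 12740 + 80 = 12820
Policy C = 3/25 × 14400 + 2/5 × 14900 + 2/25 × (-3200) + 2/5 × (-900) = 1728 + 5960 − 256 − 360 = 7072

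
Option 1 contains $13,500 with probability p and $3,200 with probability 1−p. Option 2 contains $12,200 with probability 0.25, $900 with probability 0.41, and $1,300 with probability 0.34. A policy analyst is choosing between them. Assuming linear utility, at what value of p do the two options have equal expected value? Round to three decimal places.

p = 0.064

EV(Option 2) = 0.25 × 12200 + 0.41 × 900 + 0.34 × 1300 = 3050 + 369 + 442 = 3861
p·13500 + (1−p)·3200 = 3861
10300p + 3200 = 3861
p = (3861 − 3200) / 10300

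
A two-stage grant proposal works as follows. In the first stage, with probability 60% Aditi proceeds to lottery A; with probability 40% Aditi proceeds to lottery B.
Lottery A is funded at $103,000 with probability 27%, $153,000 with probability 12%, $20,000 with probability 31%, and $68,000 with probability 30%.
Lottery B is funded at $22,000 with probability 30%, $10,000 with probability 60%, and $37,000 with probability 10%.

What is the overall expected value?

EV(A) = 0.27 × 103000 + 0.12 × 153000 + 0.31 × 20000 + 0.3 × 68000 = 27810 + 18360 + 6200 + 20400 = 72770
EV(B) = 0.3 × 22000 + 0.6 × 10000 + 0.1 × 37000 = 6600 + 6000 + 3700 = 16300
Overall = 0.6 × 72770 + 0.4 × 16300 = 43662 + 6520 = 50182

$50,182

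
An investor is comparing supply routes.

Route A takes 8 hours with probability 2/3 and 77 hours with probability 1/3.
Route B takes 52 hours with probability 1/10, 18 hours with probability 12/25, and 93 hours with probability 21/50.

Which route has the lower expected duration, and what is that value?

Route A = 2/3 × 8 + 1/3 × 77 = 5.3333 + 25.6667 = 31
Route B = 1/10 × 52 + 12/25 × 18 + 21/50 × 93 = 5.2 + 8.64 + 39.06 = 52.9

Route A (31 hours)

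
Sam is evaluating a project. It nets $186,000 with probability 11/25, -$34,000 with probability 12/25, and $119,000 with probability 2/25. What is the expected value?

$75,040

EV = 11/25 × 186000 + 12/25 × (-34000) + 2/25 × 119000 = 81840 − 16320 + 9520 = 75040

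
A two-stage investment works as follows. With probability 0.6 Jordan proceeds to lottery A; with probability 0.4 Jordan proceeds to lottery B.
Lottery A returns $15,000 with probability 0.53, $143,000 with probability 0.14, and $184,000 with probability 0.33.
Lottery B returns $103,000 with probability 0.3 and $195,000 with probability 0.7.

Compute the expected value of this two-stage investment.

$120,174

EV(A) = 0.53 × 15000 + 0.14 × 143000 + 0.33 × 184000 = 7950 + 20020 + 60720 = 88690
EV(B) = 0.3 × 103000 + 0.7 × 195000 = 30900 + 136500 = 167400
Overall = 0.6 × 88690 + 0.4 × 167400 = 53214 + 66960 = 120174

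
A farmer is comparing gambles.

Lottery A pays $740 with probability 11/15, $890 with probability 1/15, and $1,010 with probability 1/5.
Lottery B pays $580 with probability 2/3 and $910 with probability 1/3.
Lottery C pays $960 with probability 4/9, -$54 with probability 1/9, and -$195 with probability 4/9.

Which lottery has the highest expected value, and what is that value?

Lottery A ($804)

Lottery A = 11/15 × 740 + 1/15 × 890 + 1/5 × 1010 = 542.6667 + 59.3333 + 202 = 804
Lottery B = 2/3 × 580 + 1/3 × 910 = 386.6667 + 303.3333 = 690
Lottery C = 4/9 × 960 + 1/9 × (-54) + 4/9 × (-195) = 426.6667 − 6 − 86.6667 = 334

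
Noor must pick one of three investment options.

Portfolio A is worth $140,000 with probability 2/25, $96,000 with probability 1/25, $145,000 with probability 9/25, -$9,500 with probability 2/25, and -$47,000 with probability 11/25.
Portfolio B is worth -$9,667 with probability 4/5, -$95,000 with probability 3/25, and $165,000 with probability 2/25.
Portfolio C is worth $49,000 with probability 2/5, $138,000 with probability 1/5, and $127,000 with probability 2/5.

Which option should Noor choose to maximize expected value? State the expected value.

Portfolio A = 2/25 × 140000 + 1/25 × 96000 + 9/25 × 145000 + 2/25 × (-9500) + 11/25 × (-47000) = 11200 + 3840 + 52200 − 760 − 20680 = 45800
Portfolio B = 4/5 × (-9667) + 3/25 × (-95000) + 2/25 × 165000 = -7733.6 − 11400 + 13200 = -5933.6
Portfolio C = 2/5 × 49000 + 1/5 × 138000 + 2/5 × 127000 = 19600 + 27600 + 50800 = 98000

Portfolio C ($98,000)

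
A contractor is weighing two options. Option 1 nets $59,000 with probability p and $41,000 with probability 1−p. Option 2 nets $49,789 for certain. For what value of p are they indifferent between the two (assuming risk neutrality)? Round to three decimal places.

p·59000 + (1−p)·41000 = 49789
18000p + 41000 = 49789
p = (49789 − 41000) / 18000

p = 0.488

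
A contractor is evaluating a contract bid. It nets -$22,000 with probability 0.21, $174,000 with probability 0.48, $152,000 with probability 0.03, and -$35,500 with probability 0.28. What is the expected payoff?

EV = 0.21 × (-22000) + 0.48 × 174000 + 0.03 × 152000 + 0.28 × (-35500) = -4620 + 83520 + 4560 − 9940 = 73520

$73,520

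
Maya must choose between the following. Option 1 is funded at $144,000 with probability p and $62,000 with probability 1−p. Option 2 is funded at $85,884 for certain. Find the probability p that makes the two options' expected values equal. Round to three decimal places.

p·144000 + (1−p)·62000 = 85884
82000p + 62000 = 85884
p = (85884 − 62000) / 82000

p = 0.291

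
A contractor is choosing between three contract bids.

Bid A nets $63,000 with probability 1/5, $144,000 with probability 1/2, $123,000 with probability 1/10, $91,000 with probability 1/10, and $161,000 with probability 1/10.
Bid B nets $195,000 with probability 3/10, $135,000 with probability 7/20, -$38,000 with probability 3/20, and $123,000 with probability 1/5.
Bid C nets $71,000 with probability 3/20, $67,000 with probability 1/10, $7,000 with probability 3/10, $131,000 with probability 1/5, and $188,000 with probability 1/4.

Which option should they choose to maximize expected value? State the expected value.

Bid A = 1/5 × 63000 + 1/2 × 144000 + 1/10 × 123000 + 1/10 × 91000 + 1/10 × 161000 = 12600 + 72000 + 12300 + 9100 + 16100 = 122100
Bid B = 3/10 × 195000 + 7/20 × 135000 + 3/20 × (-38000) + 1/5 × 123000 = 58500 + 47250 − 5700 + 24600 = 124650
Bid C = 3/20 × 71000 + 1/10 × 67000 + 3/10 × 7000 + 1/5 × 131000 + 1/4 × 188000 = 10650 + 6700 + 2100 + 26200 + 47000 = 92650

Bid B ($124,650)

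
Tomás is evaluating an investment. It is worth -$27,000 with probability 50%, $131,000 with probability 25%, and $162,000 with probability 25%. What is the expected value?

$59,750

EV = 0.5 × (-27000) + 0.25 × 131000 + 0.25 × 162000 = -13500 + 32750 + 40500 = 59750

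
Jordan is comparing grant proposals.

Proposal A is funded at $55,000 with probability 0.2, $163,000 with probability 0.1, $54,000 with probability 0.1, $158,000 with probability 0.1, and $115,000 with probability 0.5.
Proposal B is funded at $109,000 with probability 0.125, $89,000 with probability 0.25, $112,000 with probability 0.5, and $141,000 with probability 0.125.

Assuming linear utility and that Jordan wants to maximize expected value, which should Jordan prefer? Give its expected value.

Proposal A = 0.2 × 55000 + 0.1 × 163000 + 0.1 × 54000 + 0.1 × 158000 + 0.5 × 115000 = 11000 + 16300 + 5400 + 15800 + 57500 = 106000
Proposal B = 0.125 × 109000 + 0.25 × 89000 + 0.5 × 112000 + 0.125 × 141000 = 13625 + 22250 + 56000 + 17625 = 109500

Proposal B ($109,500)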